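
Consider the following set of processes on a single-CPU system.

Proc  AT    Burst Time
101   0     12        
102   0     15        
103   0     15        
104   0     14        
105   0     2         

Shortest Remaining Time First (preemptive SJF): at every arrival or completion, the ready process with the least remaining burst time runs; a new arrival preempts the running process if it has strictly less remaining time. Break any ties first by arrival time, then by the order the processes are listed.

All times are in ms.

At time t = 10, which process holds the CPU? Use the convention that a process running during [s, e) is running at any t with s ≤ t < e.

Schedule: | 105 0-2 | 101 2-14 | 104 14-28 | 102 28-43 | 103 43-58 |
Completion: 101=14  102=43  103=58  104=28  105=2
Turnaround (C−A): 101=14  102=43  103=58  104=28  105=2

101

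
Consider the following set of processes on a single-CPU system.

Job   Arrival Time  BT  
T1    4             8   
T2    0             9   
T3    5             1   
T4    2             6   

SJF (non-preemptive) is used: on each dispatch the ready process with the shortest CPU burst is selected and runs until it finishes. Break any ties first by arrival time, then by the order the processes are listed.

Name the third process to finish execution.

Gantt: | T2 0-9 | T3 9-10 | T4 10-16 | T1 16-24 |
Completion: T1=24  T2=9  T3=10  T4=16
Finish order: T2 → T3 → T4 → T1

T4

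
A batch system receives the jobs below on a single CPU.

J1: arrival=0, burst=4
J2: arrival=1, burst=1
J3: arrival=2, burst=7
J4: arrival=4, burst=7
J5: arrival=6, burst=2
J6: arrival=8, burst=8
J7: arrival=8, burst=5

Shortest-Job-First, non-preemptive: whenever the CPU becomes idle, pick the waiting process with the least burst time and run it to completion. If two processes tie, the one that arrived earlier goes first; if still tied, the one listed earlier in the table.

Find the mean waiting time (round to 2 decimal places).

7.29

Gantt: | J1 0-4 | J2 4-5 | J3 5-12 | J5 12-14 | J7 14-19 | J4 19-26 | J6 26-34 |
Completion: J1=4  J2=5  J3=12  J4=26  J5=14  J6=34  J7=19
Turnaround (C−A): J1=4  J2=4  J3=10  J4=22  J5=8  J6=26  J7=11
Waiting times: J1=0, J2=3, J3=3, J4=15, J5=6, J6=18, J7=6
Average waiting = (0+3+3+15+6+18+6) / 7 = 51/7 = 7.29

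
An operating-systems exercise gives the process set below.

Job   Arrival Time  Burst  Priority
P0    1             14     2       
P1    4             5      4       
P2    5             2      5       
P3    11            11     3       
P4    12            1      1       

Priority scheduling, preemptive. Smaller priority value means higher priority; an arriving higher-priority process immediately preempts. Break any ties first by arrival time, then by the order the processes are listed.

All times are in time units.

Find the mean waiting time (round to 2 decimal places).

11.20

Gantt: | idle 0-1 | P0 1-12 | P4 12-13 | P0 13-16 | P3 16-27 | P1 27-32 | P2 32-34 |
Completion: P0=16  P1=32  P2=34  P3=27  P4=13
Waiting times: P0=1, P1=23, P2=27, P3=5, P4=0
Average waiting = (1+23+27+5+0) / 5 = 56/5 = 11.20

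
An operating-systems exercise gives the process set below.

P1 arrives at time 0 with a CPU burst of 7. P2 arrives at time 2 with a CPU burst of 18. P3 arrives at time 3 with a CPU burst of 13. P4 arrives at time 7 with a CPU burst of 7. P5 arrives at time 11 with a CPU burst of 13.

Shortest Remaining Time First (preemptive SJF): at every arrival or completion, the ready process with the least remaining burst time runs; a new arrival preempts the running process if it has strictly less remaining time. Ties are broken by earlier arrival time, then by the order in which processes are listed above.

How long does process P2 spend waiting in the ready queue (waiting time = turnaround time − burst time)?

38

Timeline: | P1 0-7 | P4 7-14 | P3 14-27 | P5 27-40 | P2 40-58 |
Completion: P1=7  P2=58  P3=27  P4=14  P5=40
Waiting(P2) = turnaround − burst = 56 − 18 = 38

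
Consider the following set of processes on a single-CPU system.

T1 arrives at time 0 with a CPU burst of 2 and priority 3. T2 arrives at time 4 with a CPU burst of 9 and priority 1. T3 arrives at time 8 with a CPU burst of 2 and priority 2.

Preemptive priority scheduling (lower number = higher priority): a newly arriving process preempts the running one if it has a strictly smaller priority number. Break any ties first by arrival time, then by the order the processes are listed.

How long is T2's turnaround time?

9

Gantt: | T1 0-2 | idle 2-4 | T2 4-13 | T3 13-15 |
Completion: T1=2  T2=13  T3=15
Turnaround (C−A): T1=2  T2=9  T3=7
Turnaround(T2) = completion − arrival = 13 − 4 = 9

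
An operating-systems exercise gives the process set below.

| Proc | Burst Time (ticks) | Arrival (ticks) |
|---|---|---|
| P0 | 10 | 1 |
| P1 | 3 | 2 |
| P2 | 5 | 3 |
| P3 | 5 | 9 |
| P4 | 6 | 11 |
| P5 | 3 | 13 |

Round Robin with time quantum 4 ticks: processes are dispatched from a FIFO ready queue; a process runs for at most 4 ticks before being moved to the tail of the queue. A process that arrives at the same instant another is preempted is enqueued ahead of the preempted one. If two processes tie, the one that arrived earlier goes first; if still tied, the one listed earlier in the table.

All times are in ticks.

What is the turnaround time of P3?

22

Timeline: | idle 0-1 | P0 1-5 | P1 5-8 | P2 8-12 | P0 12-16 | P3 16-20 | P4 20-24 | P2 24-25 | P5 25-28 | P0 28-30 | P3 30-31 | P4 31-33 |
Completion: P0=30  P1=8  P2=25  P3=31  P4=33  P5=28
Turnaround (C−A): P0=29  P1=6  P2=22  P3=22  P4=22  P5=15
Turnaround(P3) = completion − arrival = 31 − 9 = 22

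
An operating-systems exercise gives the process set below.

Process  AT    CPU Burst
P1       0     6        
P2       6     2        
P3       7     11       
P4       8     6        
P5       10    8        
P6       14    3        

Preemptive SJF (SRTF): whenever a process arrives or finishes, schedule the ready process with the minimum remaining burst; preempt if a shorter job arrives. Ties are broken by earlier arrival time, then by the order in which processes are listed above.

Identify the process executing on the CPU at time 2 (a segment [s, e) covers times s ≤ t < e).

P1

Schedule: | P1 0-6 | P2 6-8 | P4 8-14 | P6 14-17 | P5 17-25 | P3 25-36 |
Completion: P1=6  P2=8  P3=36  P4=14  P5=25  P6=17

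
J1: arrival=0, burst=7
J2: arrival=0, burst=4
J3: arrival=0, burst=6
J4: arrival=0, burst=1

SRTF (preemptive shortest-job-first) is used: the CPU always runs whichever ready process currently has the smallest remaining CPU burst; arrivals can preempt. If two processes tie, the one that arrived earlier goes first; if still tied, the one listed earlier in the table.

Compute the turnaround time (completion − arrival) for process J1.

Timeline: | J4 0-1 | J2 1-5 | J3 5-11 | J1 11-18 |
Completion: J1=18  J2=5  J3=11  J4=1
Turnaround(J1) = completion − arrival = 18 − 0 = 18

18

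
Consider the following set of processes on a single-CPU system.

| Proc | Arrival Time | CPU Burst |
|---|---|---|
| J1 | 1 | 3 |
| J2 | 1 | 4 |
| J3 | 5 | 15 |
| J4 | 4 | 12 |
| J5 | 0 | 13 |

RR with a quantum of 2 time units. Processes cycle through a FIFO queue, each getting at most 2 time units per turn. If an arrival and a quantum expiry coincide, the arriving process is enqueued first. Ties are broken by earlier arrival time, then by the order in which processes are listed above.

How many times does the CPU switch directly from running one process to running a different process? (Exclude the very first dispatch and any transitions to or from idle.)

Gantt: | J5 0-2 | J1 2-4 | J2 4-6 | J5 6-8 | J4 8-10 | J1 10-11 | J3 11-13 | J2 13-15 | J5 15-17 | J4 17-19 | J3 19-21 | J5 21-23 | J4 23-25 | J3 25-27 | J5 27-29 | J4 29-31 | J3 31-33 | J5 33-35 | J4 35-37 | J3 37-39 | J5 39-40 | J4 40-42 | J3 42-47 |
Completion: J1=11  J2=15  J3=47  J4=42  J5=40

22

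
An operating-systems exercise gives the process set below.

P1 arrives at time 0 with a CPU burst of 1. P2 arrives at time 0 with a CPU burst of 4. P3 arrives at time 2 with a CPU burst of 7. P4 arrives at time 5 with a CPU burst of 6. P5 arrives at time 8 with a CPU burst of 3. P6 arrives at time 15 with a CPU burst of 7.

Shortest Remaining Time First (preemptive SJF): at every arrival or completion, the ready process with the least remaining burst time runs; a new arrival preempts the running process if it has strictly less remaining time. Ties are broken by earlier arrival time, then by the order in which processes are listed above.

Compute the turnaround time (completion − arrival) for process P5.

6

Timeline: | P1 0-1 | P2 1-5 | P4 5-11 | P5 11-14 | P3 14-21 | P6 21-28 |
Completion: P1=1  P2=5  P3=21  P4=11  P5=14  P6=28
Turnaround (C−A): P1=1  P2=5  P3=19  P4=6  P5=6  P6=13
Turnaround(P5) = completion − arrival = 14 − 8 = 6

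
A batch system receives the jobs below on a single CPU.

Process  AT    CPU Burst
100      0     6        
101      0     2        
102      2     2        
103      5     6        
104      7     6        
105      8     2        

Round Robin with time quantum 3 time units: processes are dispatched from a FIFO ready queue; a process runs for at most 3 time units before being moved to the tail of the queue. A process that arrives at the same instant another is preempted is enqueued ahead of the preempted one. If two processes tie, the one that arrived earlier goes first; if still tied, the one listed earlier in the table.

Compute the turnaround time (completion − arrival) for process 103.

Timeline: | 100 0-3 | 101 3-5 | 102 5-7 | 100 7-10 | 103 10-13 | 104 13-16 | 105 16-18 | 103 18-21 | 104 21-24 |
Completion: 100=10  101=5  102=7  103=21  104=24  105=18
Turnaround (C−A): 100=10  101=5  102=5  103=16  104=17  105=10
Turnaround(103) = completion − arrival = 21 − 5 = 16

16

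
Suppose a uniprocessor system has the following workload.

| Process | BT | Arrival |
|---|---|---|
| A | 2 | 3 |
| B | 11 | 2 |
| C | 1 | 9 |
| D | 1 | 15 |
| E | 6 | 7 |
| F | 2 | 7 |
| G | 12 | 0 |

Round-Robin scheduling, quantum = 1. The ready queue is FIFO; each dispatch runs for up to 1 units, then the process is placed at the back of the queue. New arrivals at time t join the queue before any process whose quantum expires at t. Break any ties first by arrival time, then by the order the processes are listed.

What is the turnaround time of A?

Gantt: | G 0-2 | B 2-3 | G 3-4 | A 4-5 | B 5-6 | G 6-7 | A 7-8 | B 8-9 | E 9-10 | F 10-11 | G 11-12 | C 12-13 | B 13-14 | E 14-15 | F 15-16 | G 16-17 | B 17-18 | D 18-19 | E 19-20 | G 20-21 | B 21-22 | E 22-23 | G 23-24 | B 24-25 | E 25-26 | G 26-27 | B 27-28 | E 28-29 | G 29-30 | B 30-31 | G 31-32 | B 32-33 | G 33-34 | B 34-35 |
Completion: A=8  B=35  C=13  D=19  E=29  F=16  G=34
Turnaround (C−A): A=5  B=33  C=4  D=4  E=22  F=9  G=34
Turnaround(A) = completion − arrival = 8 − 3 = 5

5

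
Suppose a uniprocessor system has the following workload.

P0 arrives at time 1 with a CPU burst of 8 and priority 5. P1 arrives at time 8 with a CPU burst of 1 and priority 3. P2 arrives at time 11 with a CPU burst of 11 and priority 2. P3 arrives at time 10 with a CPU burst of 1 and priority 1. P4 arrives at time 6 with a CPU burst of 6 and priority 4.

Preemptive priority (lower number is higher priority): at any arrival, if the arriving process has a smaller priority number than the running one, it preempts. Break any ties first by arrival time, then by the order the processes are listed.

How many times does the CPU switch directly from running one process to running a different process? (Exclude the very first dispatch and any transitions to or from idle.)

Schedule: | idle 0-1 | P0 1-6 | P4 6-8 | P1 8-9 | P4 9-10 | P3 10-11 | P2 11-22 | P4 22-25 | P0 25-28 |
Completion: P0=28  P1=9  P2=22  P3=11  P4=25

7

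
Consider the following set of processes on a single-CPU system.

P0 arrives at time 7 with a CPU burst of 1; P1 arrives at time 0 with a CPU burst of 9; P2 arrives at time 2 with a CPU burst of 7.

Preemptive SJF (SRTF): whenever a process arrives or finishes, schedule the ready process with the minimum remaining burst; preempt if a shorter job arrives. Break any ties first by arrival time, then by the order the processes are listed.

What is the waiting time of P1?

Gantt: | P1 0-7 | P0 7-8 | P1 8-10 | P2 10-17 |
Completion: P0=8  P1=10  P2=17
Turnaround (C−A): P0=1  P1=10  P2=15
Waiting(P1) = turnaround − burst = 10 − 9 = 1

1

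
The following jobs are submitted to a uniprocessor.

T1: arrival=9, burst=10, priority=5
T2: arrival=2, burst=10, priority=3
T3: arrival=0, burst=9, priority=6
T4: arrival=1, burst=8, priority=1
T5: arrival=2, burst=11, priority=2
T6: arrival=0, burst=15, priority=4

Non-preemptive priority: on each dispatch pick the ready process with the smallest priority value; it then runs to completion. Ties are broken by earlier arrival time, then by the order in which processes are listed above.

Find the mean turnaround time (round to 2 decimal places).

36.50

Schedule: | T6 0-15 | T4 15-23 | T5 23-34 | T2 34-44 | T1 44-54 | T3 54-63 |
Completion: T1=54  T2=44  T3=63  T4=23  T5=34  T6=15
Turnaround times: T1=45, T2=42, T3=63, T4=22, T5=32, T6=15
Average turnaround = (45+42+63+22+32+15) / 6 = 219/6 = 36.50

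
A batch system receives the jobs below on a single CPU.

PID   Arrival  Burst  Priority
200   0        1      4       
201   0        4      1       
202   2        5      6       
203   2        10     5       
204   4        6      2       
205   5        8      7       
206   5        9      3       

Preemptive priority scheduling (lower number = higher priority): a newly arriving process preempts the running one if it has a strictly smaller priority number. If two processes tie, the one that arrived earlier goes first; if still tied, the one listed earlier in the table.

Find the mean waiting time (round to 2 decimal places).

Timeline: | 201 0-4 | 204 4-10 | 206 10-19 | 200 19-20 | 203 20-30 | 202 30-35 | 205 35-43 |
Completion: 200=20  201=4  202=35  203=30  204=10  205=43  206=19
Turnaround (C−A): 200=20  201=4  202=33  203=28  204=6  205=38  206=14
Waiting times: 200=19, 201=0, 202=28, 203=18, 204=0, 205=30, 206=5
Average waiting = (19+0+28+18+0+30+5) / 7 = 100/7 = 14.29

14.29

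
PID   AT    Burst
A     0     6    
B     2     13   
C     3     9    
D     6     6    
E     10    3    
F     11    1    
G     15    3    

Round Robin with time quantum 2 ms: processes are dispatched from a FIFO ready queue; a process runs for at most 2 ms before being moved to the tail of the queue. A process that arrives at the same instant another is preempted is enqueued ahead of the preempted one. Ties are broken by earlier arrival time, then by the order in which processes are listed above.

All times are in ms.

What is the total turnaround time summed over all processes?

160

Gantt: | A 0-2 | B 2-4 | A 4-6 | C 6-8 | B 8-10 | D 10-12 | A 12-14 | C 14-16 | E 16-18 | B 18-20 | F 20-21 | D 21-23 | G 23-25 | C 25-27 | E 27-28 | B 28-30 | D 30-32 | G 32-33 | C 33-35 | B 35-37 | C 37-38 | B 38-41 |
Completion: A=14  B=41  C=38  D=32  E=28  F=21  G=33
Turnaround = completion − arrival: A=14, B=39, C=35, D=26, E=18, F=10, G=18
Total turnaround = 14 + 39 + 35 + 26 + 18 + 10 + 18 = 160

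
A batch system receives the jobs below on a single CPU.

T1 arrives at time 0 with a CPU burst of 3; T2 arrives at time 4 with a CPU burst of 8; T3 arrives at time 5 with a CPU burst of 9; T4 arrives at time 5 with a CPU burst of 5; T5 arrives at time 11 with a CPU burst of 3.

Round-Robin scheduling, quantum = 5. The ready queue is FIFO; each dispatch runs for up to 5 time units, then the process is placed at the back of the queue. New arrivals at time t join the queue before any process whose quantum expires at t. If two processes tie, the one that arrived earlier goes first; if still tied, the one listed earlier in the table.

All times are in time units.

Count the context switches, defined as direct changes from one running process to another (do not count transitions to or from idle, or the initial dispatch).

Timeline: | T1 0-3 | idle 3-4 | T2 4-9 | T3 9-14 | T4 14-19 | T2 19-22 | T5 22-25 | T3 25-29 |
Completion: T1=3  T2=22  T3=29  T4=19  T5=25
Turnaround (C−A): T1=3  T2=18  T3=24  T4=14  T5=14

5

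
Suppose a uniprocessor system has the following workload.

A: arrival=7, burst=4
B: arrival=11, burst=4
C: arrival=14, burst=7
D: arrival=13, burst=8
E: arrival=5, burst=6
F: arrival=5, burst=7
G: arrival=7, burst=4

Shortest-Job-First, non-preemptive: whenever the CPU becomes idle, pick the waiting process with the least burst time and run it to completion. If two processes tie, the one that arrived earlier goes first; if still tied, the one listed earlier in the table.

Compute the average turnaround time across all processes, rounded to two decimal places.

16.86

Schedule: | idle 0-5 | E 5-11 | A 11-15 | G 15-19 | B 19-23 | F 23-30 | C 30-37 | D 37-45 |
Completion: A=15  B=23  C=37  D=45  E=11  F=30  G=19
Turnaround times: A=8, B=12, C=23, D=32, E=6, F=25, G=12
Average turnaround = (8+12+23+32+6+25+12) / 7 = 118/7 = 16.86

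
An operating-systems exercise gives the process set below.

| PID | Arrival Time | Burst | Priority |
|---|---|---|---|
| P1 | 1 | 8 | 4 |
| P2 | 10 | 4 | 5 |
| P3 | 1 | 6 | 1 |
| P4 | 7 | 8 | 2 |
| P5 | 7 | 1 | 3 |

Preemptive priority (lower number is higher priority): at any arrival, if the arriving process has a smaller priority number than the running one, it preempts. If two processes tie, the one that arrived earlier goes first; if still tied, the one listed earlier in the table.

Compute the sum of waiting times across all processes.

37

Timeline: | idle 0-1 | P3 1-7 | P4 7-15 | P5 15-16 | P1 16-24 | P2 24-28 |
Completion: P1=24  P2=28  P3=7  P4=15  P5=16
Waiting = turnaround − burst: P1=15, P2=14, P3=0, P4=0, P5=8
Total waiting = 15 + 14 + 0 + 0 + 8 = 37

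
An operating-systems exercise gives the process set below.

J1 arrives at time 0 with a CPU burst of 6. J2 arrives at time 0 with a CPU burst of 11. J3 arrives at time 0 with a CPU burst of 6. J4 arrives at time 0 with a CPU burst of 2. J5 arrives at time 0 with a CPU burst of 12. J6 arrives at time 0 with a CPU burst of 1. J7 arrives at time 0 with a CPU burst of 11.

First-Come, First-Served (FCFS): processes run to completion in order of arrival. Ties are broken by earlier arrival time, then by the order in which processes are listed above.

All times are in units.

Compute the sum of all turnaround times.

Gantt: | J1 0-6 | J2 6-17 | J3 17-23 | J4 23-25 | J5 25-37 | J6 37-38 | J7 38-49 |
Completion: J1=6  J2=17  J3=23  J4=25  J5=37  J6=38  J7=49
Turnaround (C−A): J1=6  J2=17  J3=23  J4=25  J5=37  J6=38  J7=49
Turnaround = completion − arrival: J1=6, J2=17, J3=23, J4=25, J5=37, J6=38, J7=49
Total turnaround = 6 + 17 + 23 + 25 + 37 + 38 + 49 = 195

195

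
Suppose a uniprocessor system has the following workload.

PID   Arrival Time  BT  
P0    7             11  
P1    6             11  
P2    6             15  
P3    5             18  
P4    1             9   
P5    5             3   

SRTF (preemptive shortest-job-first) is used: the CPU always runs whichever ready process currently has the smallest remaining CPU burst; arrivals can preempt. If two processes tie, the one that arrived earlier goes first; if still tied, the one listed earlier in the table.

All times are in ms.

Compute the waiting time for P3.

45

Gantt: | idle 0-1 | P4 1-5 | P5 5-8 | P4 8-13 | P1 13-24 | P0 24-35 | P2 35-50 | P3 50-68 |
Completion: P0=35  P1=24  P2=50  P3=68  P4=13  P5=8
Turnaround (C−A): P0=28  P1=18  P2=44  P3=63  P4=12  P5=3
Waiting(P3) = turnaround − burst = 63 − 18 = 45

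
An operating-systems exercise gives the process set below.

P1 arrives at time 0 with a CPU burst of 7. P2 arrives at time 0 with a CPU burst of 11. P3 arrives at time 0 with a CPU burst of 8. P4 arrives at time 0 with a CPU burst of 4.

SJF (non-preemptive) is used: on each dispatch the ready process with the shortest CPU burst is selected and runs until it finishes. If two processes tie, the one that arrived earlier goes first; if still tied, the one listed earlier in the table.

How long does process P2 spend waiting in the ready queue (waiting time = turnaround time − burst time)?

19

Schedule: | P4 0-4 | P1 4-11 | P3 11-19 | P2 19-30 |
Completion: P1=11  P2=30  P3=19  P4=4
Turnaround (C−A): P1=11  P2=30  P3=19  P4=4
Waiting(P2) = turnaround − burst = 30 − 11 = 19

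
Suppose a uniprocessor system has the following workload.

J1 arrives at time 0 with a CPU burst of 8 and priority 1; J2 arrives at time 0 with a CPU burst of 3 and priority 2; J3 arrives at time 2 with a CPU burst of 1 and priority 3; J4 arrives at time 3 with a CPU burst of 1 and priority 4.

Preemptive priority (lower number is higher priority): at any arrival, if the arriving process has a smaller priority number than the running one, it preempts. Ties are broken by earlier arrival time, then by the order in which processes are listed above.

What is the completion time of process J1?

8

Schedule: | J1 0-8 | J2 8-11 | J3 11-12 | J4 12-13 |
Completion: J1=8  J2=11  J3=12  J4=13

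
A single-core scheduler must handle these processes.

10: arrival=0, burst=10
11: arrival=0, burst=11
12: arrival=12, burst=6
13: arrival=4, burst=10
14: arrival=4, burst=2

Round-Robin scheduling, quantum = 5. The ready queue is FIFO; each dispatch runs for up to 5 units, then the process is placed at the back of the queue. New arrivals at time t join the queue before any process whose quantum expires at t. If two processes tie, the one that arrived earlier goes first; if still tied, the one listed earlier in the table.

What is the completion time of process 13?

Gantt: | 10 0-5 | 11 5-10 | 13 10-15 | 14 15-17 | 10 17-22 | 11 22-27 | 12 27-32 | 13 32-37 | 11 37-38 | 12 38-39 |
Completion: 10=22  11=38  12=39  13=37  14=17

37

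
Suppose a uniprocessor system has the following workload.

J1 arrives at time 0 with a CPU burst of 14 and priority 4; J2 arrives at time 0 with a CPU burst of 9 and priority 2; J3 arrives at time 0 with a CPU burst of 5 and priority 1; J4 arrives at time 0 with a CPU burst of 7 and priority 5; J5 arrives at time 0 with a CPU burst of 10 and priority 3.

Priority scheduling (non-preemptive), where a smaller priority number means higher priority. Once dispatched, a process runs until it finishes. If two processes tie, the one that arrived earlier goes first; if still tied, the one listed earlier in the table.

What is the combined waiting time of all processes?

81

Schedule: | J3 0-5 | J2 5-14 | J5 14-24 | J1 24-38 | J4 38-45 |
Completion: J1=38  J2=14  J3=5  J4=45  J5=24
Turnaround (C−A): J1=38  J2=14  J3=5  J4=45  J5=24
Waiting = turnaround − burst: J1=24, J2=5, J3=0, J4=38, J5=14
Total waiting = 24 + 5 + 0 + 38 + 14 = 81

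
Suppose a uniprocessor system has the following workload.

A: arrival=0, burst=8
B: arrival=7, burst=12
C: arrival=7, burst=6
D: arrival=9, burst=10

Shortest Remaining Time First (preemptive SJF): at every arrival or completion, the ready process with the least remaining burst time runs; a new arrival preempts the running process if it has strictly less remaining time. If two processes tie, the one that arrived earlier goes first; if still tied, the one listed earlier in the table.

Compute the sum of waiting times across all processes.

23

Schedule: | A 0-8 | C 8-14 | D 14-24 | B 24-36 |
Completion: A=8  B=36  C=14  D=24
Turnaround (C−A): A=8  B=29  C=7  D=15
Waiting = turnaround − burst: A=0, B=17, C=1, D=5
Total waiting = 0 + 17 + 1 + 5 = 23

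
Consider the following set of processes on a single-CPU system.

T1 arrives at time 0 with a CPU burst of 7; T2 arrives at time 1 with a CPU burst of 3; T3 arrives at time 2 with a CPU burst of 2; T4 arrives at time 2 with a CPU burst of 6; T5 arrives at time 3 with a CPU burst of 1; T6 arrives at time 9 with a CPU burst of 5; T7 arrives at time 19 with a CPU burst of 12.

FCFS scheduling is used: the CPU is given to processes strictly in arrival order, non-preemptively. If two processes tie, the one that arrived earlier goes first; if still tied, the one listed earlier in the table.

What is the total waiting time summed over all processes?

54

Timeline: | T1 0-7 | T2 7-10 | T3 10-12 | T4 12-18 | T5 18-19 | T6 19-24 | T7 24-36 |
Completion: T1=7  T2=10  T3=12  T4=18  T5=19  T6=24  T7=36
Turnaround (C−A): T1=7  T2=9  T3=10  T4=16  T5=16  T6=15  T7=17
Waiting = turnaround − burst: T1=0, T2=6, T3=8, T4=10, T5=15, T6=10, T7=5
Total waiting = 0 + 6 + 8 + 10 + 15 + 10 + 5 = 54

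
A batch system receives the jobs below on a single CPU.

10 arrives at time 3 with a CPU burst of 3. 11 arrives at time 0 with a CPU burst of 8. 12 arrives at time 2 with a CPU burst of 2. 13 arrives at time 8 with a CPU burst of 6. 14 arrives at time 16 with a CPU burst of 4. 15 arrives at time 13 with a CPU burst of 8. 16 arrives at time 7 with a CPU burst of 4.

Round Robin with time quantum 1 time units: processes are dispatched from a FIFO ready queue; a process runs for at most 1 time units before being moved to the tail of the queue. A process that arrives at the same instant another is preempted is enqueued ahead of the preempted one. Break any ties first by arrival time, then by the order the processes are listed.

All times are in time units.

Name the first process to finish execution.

Gantt: | 11 0-2 | 12 2-3 | 11 3-4 | 10 4-5 | 12 5-6 | 11 6-7 | 10 7-8 | 16 8-9 | 11 9-10 | 13 10-11 | 10 11-12 | 16 12-13 | 11 13-14 | 13 14-15 | 15 15-16 | 16 16-17 | 11 17-18 | 13 18-19 | 14 19-20 | 15 20-21 | 16 21-22 | 11 22-23 | 13 23-24 | 14 24-25 | 15 25-26 | 13 26-27 | 14 27-28 | 15 28-29 | 13 29-30 | 14 30-31 | 15 31-35 |
Completion: 10=12  11=23  12=6  13=30  14=31  15=35  16=22
Turnaround (C−A): 10=9  11=23  12=4  13=22  14=15  15=22  16=15
Finish order: 12 → 10 → 16 → 11 → 13 → 14 → 15

12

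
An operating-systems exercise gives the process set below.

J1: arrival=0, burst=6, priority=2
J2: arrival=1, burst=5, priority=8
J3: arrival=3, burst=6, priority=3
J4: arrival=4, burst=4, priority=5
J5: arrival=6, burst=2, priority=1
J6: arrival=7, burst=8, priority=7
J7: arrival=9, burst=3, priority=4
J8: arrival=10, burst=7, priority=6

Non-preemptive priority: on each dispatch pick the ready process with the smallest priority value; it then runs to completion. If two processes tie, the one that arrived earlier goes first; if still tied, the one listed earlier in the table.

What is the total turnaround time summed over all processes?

131

Gantt: | J1 0-6 | J5 6-8 | J3 8-14 | J7 14-17 | J4 17-21 | J8 21-28 | J6 28-36 | J2 36-41 |
Completion: J1=6  J2=41  J3=14  J4=21  J5=8  J6=36  J7=17  J8=28
Turnaround (C−A): J1=6  J2=40  J3=11  J4=17  J5=2  J6=29  J7=8  J8=18
Turnaround = completion − arrival: J1=6, J2=40, J3=11, J4=17, J5=2, J6=29, J7=8, J8=18
Total turnaround = 6 + 40 + 11 + 17 + 2 + 29 + 8 + 18 = 131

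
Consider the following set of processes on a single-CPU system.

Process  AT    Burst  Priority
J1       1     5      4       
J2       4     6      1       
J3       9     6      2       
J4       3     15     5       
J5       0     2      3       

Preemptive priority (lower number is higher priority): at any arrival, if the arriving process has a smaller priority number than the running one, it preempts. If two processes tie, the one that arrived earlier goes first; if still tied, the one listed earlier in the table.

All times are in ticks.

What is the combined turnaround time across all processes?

Gantt: | J5 0-2 | J1 2-4 | J2 4-10 | J3 10-16 | J1 16-19 | J4 19-34 |
Completion: J1=19  J2=10  J3=16  J4=34  J5=2
Turnaround (C−A): J1=18  J2=6  J3=7  J4=31  J5=2
Turnaround = completion − arrival: J1=18, J2=6, J3=7, J4=31, J5=2
Total turnaround = 18 + 6 + 7 + 31 + 2 = 64

64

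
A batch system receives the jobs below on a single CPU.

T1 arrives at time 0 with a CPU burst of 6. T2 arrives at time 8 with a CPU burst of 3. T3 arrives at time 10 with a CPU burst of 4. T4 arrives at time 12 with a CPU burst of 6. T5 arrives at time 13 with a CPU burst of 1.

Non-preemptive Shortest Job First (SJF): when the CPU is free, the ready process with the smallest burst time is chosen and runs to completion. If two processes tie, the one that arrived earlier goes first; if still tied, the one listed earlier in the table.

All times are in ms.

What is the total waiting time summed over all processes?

7

Gantt: | T1 0-6 | idle 6-8 | T2 8-11 | T3 11-15 | T5 15-16 | T4 16-22 |
Completion: T1=6  T2=11  T3=15  T4=22  T5=16
Turnaround (C−A): T1=6  T2=3  T3=5  T4=10  T5=3
Waiting = turnaround − burst: T1=0, T2=0, T3=1, T4=4, T5=2
Total waiting = 0 + 0 + 1 + 4 + 2 = 7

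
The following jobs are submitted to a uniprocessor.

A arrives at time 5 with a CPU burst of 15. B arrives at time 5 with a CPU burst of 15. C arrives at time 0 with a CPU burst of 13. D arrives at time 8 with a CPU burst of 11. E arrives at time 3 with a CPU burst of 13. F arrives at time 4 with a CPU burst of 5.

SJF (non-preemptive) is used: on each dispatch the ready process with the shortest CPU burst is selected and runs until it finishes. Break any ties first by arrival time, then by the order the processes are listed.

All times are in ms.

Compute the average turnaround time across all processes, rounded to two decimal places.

Gantt: | C 0-13 | F 13-18 | D 18-29 | E 29-42 | A 42-57 | B 57-72 |
Completion: A=57  B=72  C=13  D=29  E=42  F=18
Turnaround times: A=52, B=67, C=13, D=21, E=39, F=14
Average turnaround = (52+67+13+21+39+14) / 6 = 206/6 = 34.33

34.33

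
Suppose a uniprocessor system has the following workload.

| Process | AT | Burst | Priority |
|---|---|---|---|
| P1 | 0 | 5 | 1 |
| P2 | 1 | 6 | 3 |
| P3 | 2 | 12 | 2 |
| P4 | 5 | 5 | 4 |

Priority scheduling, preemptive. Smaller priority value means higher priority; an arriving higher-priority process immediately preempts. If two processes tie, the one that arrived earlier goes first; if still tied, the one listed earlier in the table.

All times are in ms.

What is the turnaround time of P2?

Timeline: | P1 0-5 | P3 5-17 | P2 17-23 | P4 23-28 |
Completion: P1=5  P2=23  P3=17  P4=28
Turnaround (C−A): P1=5  P2=22  P3=15  P4=23
Turnaround(P2) = completion − arrival = 23 − 1 = 22

22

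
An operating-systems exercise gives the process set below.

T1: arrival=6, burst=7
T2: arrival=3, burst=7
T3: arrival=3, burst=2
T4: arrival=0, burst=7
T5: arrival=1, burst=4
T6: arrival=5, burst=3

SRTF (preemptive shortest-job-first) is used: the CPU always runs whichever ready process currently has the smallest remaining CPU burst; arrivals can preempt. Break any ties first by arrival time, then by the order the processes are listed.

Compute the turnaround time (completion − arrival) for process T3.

4

Gantt: | T4 0-1 | T5 1-5 | T3 5-7 | T6 7-10 | T4 10-16 | T2 16-23 | T1 23-30 |
Completion: T1=30  T2=23  T3=7  T4=16  T5=5  T6=10
Turnaround (C−A): T1=24  T2=20  T3=4  T4=16  T5=4  T6=5
Turnaround(T3) = completion − arrival = 7 − 3 = 4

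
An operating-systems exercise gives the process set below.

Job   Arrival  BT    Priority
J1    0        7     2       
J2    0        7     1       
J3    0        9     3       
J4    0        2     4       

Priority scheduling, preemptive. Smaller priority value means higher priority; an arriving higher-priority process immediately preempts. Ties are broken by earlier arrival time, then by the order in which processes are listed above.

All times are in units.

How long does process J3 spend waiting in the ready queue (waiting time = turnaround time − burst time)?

Gantt: | J2 0-7 | J1 7-14 | J3 14-23 | J4 23-25 |
Completion: J1=14  J2=7  J3=23  J4=25
Waiting(J3) = turnaround − burst = 23 − 9 = 14

14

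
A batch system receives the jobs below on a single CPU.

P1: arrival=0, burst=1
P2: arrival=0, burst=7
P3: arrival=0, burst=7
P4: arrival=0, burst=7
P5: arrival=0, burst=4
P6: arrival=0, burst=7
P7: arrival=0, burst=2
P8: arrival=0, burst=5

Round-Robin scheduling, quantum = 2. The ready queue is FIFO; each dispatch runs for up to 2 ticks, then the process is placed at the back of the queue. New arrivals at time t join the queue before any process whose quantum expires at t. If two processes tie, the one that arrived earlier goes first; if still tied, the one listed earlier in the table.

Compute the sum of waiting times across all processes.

Timeline: | P1 0-1 | P2 1-3 | P3 3-5 | P4 5-7 | P5 7-9 | P6 9-11 | P7 11-13 | P8 13-15 | P2 15-17 | P3 17-19 | P4 19-21 | P5 21-23 | P6 23-25 | P8 25-27 | P2 27-29 | P3 29-31 | P4 31-33 | P6 33-35 | P8 35-36 | P2 36-37 | P3 37-38 | P4 38-39 | P6 39-40 |
Completion: P1=1  P2=37  P3=38  P4=39  P5=23  P6=40  P7=13  P8=36
Waiting = turnaround − burst: P1=0, P2=30, P3=31, P4=32, P5=19, P6=33, P7=11, P8=31
Total waiting = 0 + 30 + 31 + 32 + 19 + 33 + 11 + 31 = 187

187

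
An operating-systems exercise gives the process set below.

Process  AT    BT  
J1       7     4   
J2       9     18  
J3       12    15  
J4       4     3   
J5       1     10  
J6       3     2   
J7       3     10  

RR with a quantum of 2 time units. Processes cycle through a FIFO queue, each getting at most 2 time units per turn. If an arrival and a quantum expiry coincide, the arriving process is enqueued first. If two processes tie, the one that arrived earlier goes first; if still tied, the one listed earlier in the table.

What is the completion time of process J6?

5

Timeline: | idle 0-1 | J5 1-3 | J6 3-5 | J7 5-7 | J5 7-9 | J4 9-11 | J1 11-13 | J7 13-15 | J2 15-17 | J5 17-19 | J4 19-20 | J3 20-22 | J1 22-24 | J7 24-26 | J2 26-28 | J5 28-30 | J3 30-32 | J7 32-34 | J2 34-36 | J5 36-38 | J3 38-40 | J7 40-42 | J2 42-44 | J3 44-46 | J2 46-48 | J3 48-50 | J2 50-52 | J3 52-54 | J2 54-56 | J3 56-58 | J2 58-60 | J3 60-61 | J2 61-63 |
Completion: J1=24  J2=63  J3=61  J4=20  J5=38  J6=5  J7=42
Turnaround (C−A): J1=17  J2=54  J3=49  J4=16  J5=37  J6=2  J7=39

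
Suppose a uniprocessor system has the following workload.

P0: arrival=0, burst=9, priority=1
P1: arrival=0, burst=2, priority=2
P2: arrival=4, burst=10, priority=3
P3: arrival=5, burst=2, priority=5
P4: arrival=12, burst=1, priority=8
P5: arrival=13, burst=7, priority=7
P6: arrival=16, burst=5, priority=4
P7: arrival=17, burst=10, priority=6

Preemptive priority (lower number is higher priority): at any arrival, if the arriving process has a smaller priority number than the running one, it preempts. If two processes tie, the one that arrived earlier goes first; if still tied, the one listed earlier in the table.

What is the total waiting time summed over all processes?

Gantt: | P0 0-9 | P1 9-11 | P2 11-21 | P6 21-26 | P3 26-28 | P7 28-38 | P5 38-45 | P4 45-46 |
Completion: P0=9  P1=11  P2=21  P3=28  P4=46  P5=45  P6=26  P7=38
Turnaround (C−A): P0=9  P1=11  P2=17  P3=23  P4=34  P5=32  P6=10  P7=21
Waiting = turnaround − burst: P0=0, P1=9, P2=7, P3=21, P4=33, P5=25, P6=5, P7=11
Total waiting = 0 + 9 + 7 + 21 + 33 + 25 + 5 + 11 = 111

111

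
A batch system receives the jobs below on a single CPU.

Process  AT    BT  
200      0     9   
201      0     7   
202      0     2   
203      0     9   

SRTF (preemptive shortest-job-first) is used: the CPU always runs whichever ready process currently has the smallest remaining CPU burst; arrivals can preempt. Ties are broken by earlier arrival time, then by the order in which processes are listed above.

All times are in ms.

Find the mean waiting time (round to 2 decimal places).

Timeline: | 202 0-2 | 201 2-9 | 200 9-18 | 203 18-27 |
Completion: 200=18  201=9  202=2  203=27
Waiting times: 200=9, 201=2, 202=0, 203=18
Average waiting = (9+2+0+18) / 4 = 29/4 = 7.25

7.25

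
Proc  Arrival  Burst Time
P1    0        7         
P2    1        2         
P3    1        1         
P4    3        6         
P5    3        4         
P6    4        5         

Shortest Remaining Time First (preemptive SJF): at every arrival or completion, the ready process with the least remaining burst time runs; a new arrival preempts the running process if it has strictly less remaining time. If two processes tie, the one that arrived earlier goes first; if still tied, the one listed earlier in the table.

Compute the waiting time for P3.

0

Timeline: | P1 0-1 | P3 1-2 | P2 2-4 | P5 4-8 | P6 8-13 | P1 13-19 | P4 19-25 |
Completion: P1=19  P2=4  P3=2  P4=25  P5=8  P6=13
Waiting(P3) = turnaround − burst = 1 − 1 = 0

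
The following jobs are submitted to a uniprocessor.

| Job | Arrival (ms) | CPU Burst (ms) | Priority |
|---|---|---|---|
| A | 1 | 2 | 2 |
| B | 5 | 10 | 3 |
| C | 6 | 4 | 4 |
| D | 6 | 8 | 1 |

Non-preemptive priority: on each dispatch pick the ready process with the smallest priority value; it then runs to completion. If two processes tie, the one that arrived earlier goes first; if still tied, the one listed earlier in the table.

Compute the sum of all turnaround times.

50

Timeline: | idle 0-1 | A 1-3 | idle 3-5 | B 5-15 | D 15-23 | C 23-27 |
Completion: A=3  B=15  C=27  D=23
Turnaround (C−A): A=2  B=10  C=21  D=17
Turnaround = completion − arrival: A=2, B=10, C=21, D=17
Total turnaround = 2 + 10 + 21 + 17 = 50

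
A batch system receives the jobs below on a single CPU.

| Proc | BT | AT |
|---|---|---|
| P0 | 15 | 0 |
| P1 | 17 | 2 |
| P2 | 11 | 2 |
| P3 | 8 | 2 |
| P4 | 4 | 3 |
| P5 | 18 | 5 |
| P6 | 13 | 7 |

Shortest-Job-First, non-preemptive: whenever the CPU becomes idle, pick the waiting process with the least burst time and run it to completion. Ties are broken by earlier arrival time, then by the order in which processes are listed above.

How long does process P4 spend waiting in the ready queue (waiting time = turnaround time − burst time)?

Timeline: | P0 0-15 | P4 15-19 | P3 19-27 | P2 27-38 | P6 38-51 | P1 51-68 | P5 68-86 |
Completion: P0=15  P1=68  P2=38  P3=27  P4=19  P5=86  P6=51
Turnaround (C−A): P0=15  P1=66  P2=36  P3=25  P4=16  P5=81  P6=44
Waiting(P4) = turnaround − burst = 16 − 4 = 12

12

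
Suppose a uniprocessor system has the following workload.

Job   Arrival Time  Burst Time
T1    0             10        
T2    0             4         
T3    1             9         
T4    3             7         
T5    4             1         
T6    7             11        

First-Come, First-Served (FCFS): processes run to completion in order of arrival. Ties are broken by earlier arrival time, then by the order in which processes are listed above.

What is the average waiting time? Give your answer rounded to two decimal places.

Gantt: | T1 0-10 | T2 10-14 | T3 14-23 | T4 23-30 | T5 30-31 | T6 31-42 |
Completion: T1=10  T2=14  T3=23  T4=30  T5=31  T6=42
Waiting times: T1=0, T2=10, T3=13, T4=20, T5=26, T6=24
Average waiting = (0+10+13+20+26+24) / 6 = 93/6 = 15.50

15.50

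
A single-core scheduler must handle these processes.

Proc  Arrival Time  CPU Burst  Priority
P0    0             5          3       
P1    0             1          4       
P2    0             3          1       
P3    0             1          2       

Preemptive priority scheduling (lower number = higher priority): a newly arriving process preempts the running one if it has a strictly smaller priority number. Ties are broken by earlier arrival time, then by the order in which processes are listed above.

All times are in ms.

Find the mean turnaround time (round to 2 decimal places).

6.50

Gantt: | P2 0-3 | P3 3-4 | P0 4-9 | P1 9-10 |
Completion: P0=9  P1=10  P2=3  P3=4
Turnaround (C−A): P0=9  P1=10  P2=3  P3=4
Turnaround times: P0=9, P1=10, P2=3, P3=4
Average turnaround = (9+10+3+4) / 4 = 26/4 = 6.50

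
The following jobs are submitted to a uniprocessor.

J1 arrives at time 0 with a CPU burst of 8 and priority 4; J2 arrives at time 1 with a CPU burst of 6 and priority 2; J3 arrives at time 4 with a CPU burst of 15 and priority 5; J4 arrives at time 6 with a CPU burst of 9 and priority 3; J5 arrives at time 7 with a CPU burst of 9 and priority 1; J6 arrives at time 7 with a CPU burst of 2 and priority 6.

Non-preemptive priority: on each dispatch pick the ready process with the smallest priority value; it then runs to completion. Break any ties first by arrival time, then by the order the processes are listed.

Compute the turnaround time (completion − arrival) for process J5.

Timeline: | J1 0-8 | J5 8-17 | J2 17-23 | J4 23-32 | J3 32-47 | J6 47-49 |
Completion: J1=8  J2=23  J3=47  J4=32  J5=17  J6=49
Turnaround (C−A): J1=8  J2=22  J3=43  J4=26  J5=10  J6=42
Turnaround(J5) = completion − arrival = 17 − 7 = 10

10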